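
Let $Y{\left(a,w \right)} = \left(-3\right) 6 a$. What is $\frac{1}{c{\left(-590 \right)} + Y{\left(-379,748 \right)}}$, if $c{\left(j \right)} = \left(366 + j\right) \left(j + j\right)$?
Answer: $\frac{1}{271142} \approx 3.6881 \cdot 10^{-6}$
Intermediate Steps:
$Y{\left(a,w \right)} = - 18 a$
$c{\left(j \right)} = 2 j \left(366 + j\right)$ ($c{\left(j \right)} = \left(366 + j\right) 2 j = 2 j \left(366 + j\right)$)
$\frac{1}{c{\left(-590 \right)} + Y{\left(-379,748 \right)}} = \frac{1}{2 \left(-590\right) \left(366 - 590\right) - -6822} = \frac{1}{2 \left(-590\right) \left(-224\right) + 6822} = \frac{1}{264320 + 6822} = \frac{1}{271142}$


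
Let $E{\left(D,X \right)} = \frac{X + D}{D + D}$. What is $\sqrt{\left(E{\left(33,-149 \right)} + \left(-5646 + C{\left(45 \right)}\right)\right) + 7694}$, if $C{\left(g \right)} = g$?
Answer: $\frac{\sqrt{2277363}}{33} \approx 45.73$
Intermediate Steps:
$E{\left(D,X \right)} = \frac{D + X}{2 D}$
$\sqrt{\left(E{\left(33,-149 \right)} + \left(-5646 + C{\left(45 \right)}\right)\right) + 7694} = \sqrt{\left(\frac{33 - 149}{2 \cdot 33} + \left(-5646 + 45\right)\right) + 7694} = \sqrt{\left(\frac{1}{2} \cdot \frac{1}{33} \left(-116\right) - 5601\right) + 7694} = \sqrt{\left(- \frac{58}{33} - 5601\right) + 7694} = \sqrt{- \frac{184891}{33} + 7694} = \sqrt{\frac{69011}{33}} = \frac{\sqrt{2277363}}{33}$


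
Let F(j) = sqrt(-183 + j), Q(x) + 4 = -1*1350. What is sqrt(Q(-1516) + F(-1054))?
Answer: sqrt(-1354 + I*sqrt(1237)) ≈ 0.4779 + 36.8*I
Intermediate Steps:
Q(x) = -1354 (Q(x) = -4 - 1*1350 = -4 - 1350 = -1354)
sqrt(Q(-1516) + F(-1054)) = sqrt(-1354 + sqrt(-183 - 1054)) = sqrt(-1354 + sqrt(-1237)) = sqrt(-1354 + I*sqrt(1237))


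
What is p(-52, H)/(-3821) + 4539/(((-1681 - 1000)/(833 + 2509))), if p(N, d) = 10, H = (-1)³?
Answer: -57962067308/10244101 ≈ -5658.1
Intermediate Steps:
H = -1
p(-52, H)/(-3821) + 4539/(((-1681 - 1000)/(833 + 2509))) = 10/(-3821) + 4539/(((-1681 - 1000)/(833 + 2509))) = 10*(-1/3821) + 4539/((-2681/3342)) = -10/3821 + 4539/((-2681*1/3342)) = -10/3821 + 4539/(-2681/3342) = -10/3821 + 4539*(-3342/2681) = -10/3821 - 15169338/2681 = -57962067308/10244101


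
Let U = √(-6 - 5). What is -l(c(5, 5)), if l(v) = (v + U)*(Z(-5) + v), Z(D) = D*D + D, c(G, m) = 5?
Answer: -125 - 25*I*√11 ≈ -125.0 - 82.916*I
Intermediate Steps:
Z(D) = D + D² (Z(D) = D² + D = D + D²)
U = I*√11 (U = √(-11) = I*√11 ≈ 3.3166*I)
l(v) = (20 + v)*(v + I*√11) (l(v) = (v + I*√11)*(-5*(1 - 5) + v) = (v + I*√11)*(-5*(-4) + v) = (v + I*√11)*(20 + v) = (20 + v)*(v + I*√11))
-l(c(5, 5)) = -(5² + 20*5 + 20*I*√11 + I*5*√11) = -(25 + 100 + 20*I*√11 + 5*I*√11) = -(125 + 25*I*√11) = -125 - 25*I*√11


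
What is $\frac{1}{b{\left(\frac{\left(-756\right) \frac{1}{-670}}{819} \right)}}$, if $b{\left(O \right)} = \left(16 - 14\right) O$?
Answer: $\frac{4355}{12} \approx 362.92$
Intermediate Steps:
$b{\left(O \right)} = 2 O$
$\frac{1}{b{\left(\frac{\left(-756\right) \frac{1}{-670}}{819} \right)}} = \frac{1}{2 \frac{\left(-756\right) \frac{1}{-670}}{819}} = \frac{1}{2 \left(-756\right) \left(- \frac{1}{670}\right) \frac{1}{819}} = \frac{1}{2 \cdot \frac{378}{335} \cdot \frac{1}{819}} = \frac{1}{2 \cdot \frac{6}{4355}} = \frac{1}{\frac{12}{4355}} = \frac{4355}{12}$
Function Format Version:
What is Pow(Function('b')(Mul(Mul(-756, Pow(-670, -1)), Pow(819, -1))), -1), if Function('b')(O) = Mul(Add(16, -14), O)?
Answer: Rational(4355, 12) ≈ 362.92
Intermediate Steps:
Function('b')(O) = Mul(2, O)
Pow(Function('b')(Mul(Mul(-756, Pow(-670, -1)), Pow(819, -1))), -1) = Pow(Mul(2, Mul(Mul(-756, Pow(-670, -1)), Pow(819, -1))), -1) = Pow(Mul(2, Mul(Mul(-756, Rational(-1, 670)), Rational(1, 819))), -1) = Pow(Mul(2, Mul(Rational(378, 335), Rational(1, 819))), -1) = Pow(Mul(2, Rational(6, 4355)), -1) = Pow(Rational(12, 4355), -1) = Rational(4355, 12)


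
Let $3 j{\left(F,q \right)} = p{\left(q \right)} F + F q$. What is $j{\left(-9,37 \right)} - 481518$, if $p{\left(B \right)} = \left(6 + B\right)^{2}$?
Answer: $-487176$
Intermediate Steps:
$j{\left(F,q \right)} = \frac{F q}{3} + \frac{F \left(6 + q\right)^{2}}{3}$ ($j{\left(F,q \right)} = \frac{\left(6 + q\right)^{2} F + F q}{3} = \frac{F \left(6 + q\right)^{2} + F q}{3} = \frac{F q + F \left(6 + q\right)^{2}}{3} = \frac{F q}{3} + \frac{F \left(6 + q\right)^{2}}{3}$)
$j{\left(-9,37 \right)} - 481518 = \frac{1}{3} \left(-9\right) \left(37 + \left(6 + 37\right)^{2}\right) - 481518 = \frac{1}{3} \left(-9\right) \left(37 + 43^{2}\right) - 481518 = \frac{1}{3} \left(-9\right) \left(37 + 1849\right) - 481518 = \frac{1}{3} \left(-9\right) 1886 - 481518 = -5658 - 481518 = -487176$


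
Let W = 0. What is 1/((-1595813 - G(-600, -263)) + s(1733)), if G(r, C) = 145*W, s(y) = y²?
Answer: 1/1407476 ≈ 7.1049e-7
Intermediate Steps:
G(r, C) = 0 (G(r, C) = 145*0 = 0)
1/((-1595813 - G(-600, -263)) + s(1733)) = 1/((-1595813 - 1*0) + 1733²) = 1/((-1595813 + 0) + 3003289) = 1/(-1595813 + 3003289) = 1/1407476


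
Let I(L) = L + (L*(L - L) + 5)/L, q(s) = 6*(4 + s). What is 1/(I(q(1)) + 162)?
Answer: 6/1153 ≈ 0.0052038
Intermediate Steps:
q(s) = 24 + 6*s
I(L) = L + 5/L (I(L) = L + (L*0 + 5)/L = L + (0 + 5)/L = L + 5/L)
1/(I(q(1)) + 162) = 1/(((24 + 6*1) + 5/(24 + 6*1)) + 162) = 1/(((24 + 6) + 5/(24 + 6)) + 162) = 1/((30 + 5/30) + 162) = 1/((30 + 5*(1/30)) + 162) = 1/((30 + ⅙) + 162) = 1/(181/6 + 162) = 1/(1153/6) = 6/1153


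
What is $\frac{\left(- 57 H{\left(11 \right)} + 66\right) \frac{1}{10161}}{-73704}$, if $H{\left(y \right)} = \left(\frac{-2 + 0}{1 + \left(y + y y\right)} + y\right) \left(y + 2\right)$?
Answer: $\frac{18839}{1747448136} \approx 1.0781 \cdot 10^{-5}$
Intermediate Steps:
$H{\left(y \right)} = \left(2 + y\right) \left(y - \frac{2}{1 + y + y^{2}}\right)$ ($H{\left(y \right)} = \left(- \frac{2}{1 + \left(y + y^{2}\right)} + y\right) \left(2 + y\right) = \left(- \frac{2}{1 + y + y^{2}} + y\right) \left(2 + y\right) = \left(y - \frac{2}{1 + y + y^{2}}\right) \left(2 + y\right) = \left(2 + y\right) \left(y - \frac{2}{1 + y + y^{2}}\right)$)
$\frac{\left(- 57 H{\left(11 \right)} + 66\right) \frac{1}{10161}}{-73704} = \frac{\left(- 57 \frac{-4 + 11^{4} + 3 \cdot 11^{2} + 3 \cdot 11^{3}}{1 + 11 + 11^{2}} + 66\right) \frac{1}{10161}}{-73704} = \left(- 57 \frac{-4 + 14641 + 3 \cdot 121 + 3 \cdot 1331}{1 + 11 + 121} + 66\right) \frac{1}{10161} \left(- \frac{1}{73704}\right) = \left(- 57 \frac{-4 + 14641 + 363 + 3993}{133} + 66\right) \frac{1}{10161} \left(- \frac{1}{73704}\right) = \left(- 57 \cdot \frac{1}{133} \cdot 18993 + 66\right) \frac{1}{10161} \left(- \frac{1}{73704}\right) = \left(\left(-57\right) \frac{18993}{133} + 66\right) \frac{1}{10161} \left(- \frac{1}{73704}\right) = \left(- \frac{56979}{7} + 66\right) \frac{1}{10161} \left(- \frac{1}{73704}\right) = \left(- \frac{56517}{7}\right) \frac{1}{10161} \left(- \frac{1}{73704}\right) = \left(- \frac{18839}{23709}\right) \left(- \frac{1}{73704}\right) = \frac{18839}{1747448136}$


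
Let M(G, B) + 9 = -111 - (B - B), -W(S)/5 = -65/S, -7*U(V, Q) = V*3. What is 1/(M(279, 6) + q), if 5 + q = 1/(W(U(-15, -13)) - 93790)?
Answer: -843655/105456884 ≈ -0.0080000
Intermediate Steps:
U(V, Q) = -3*V/7 (U(V, Q) = -V*3/7 = -3*V/7)
W(S) = 325/S (W(S) = -(-325)/S = 325/S)
M(G, B) = -120 (M(G, B) = -9 + (-111 - (B - B)) = -9 + (-111 - 1*0) = -9 + (-111 + 0) = -9 - 111 = -120)
q = -4218284/843655 (q = -5 + 1/(325/((-3/7*(-15))) - 93790) = -5 + 1/(325/(45/7) - 93790) = -5 + 1/(325*(7/45) - 93790) = -5 + 1/(455/9 - 93790) = -5 + 1/(-843655/9) = -5 - 9/843655 = -4218284/843655 ≈ -5.0000)
1/(M(279, 6) + q) = 1/(-120 - 4218284/843655) = 1/(-105456884/843655) = -843655/105456884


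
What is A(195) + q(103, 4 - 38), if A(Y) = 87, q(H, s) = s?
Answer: 53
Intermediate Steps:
A(195) + q(103, 4 - 38) = 87 + (4 - 38) = 87 - 34 = 53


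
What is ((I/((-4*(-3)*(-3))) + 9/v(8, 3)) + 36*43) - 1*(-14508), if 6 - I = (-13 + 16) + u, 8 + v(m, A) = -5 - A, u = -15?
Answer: 256879/16 ≈ 16055.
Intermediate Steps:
v(m, A) = -13 - A (v(m, A) = -8 + (-5 - A) = -13 - A)
I = 18 (I = 6 - ((-13 + 16) - 15) = 6 - (3 - 15) = 6 - 1*(-12) = 6 + 12 = 18)
((I/((-4*(-3)*(-3))) + 9/v(8, 3)) + 36*43) - 1*(-14508) = ((18/((-4*(-3)*(-3))) + 9/(-13 - 1*3)) + 36*43) - 1*(-14508) = ((18/((12*(-3))) + 9/(-13 - 3)) + 1548) + 14508 = ((18/(-36) + 9/(-16)) + 1548) + 14508 = ((18*(-1/36) + 9*(-1/16)) + 1548) + 14508 = ((-½ - 9/16) + 1548) + 14508 = (-17/16 + 1548) + 14508 = 24751/16 + 14508 = 256879/16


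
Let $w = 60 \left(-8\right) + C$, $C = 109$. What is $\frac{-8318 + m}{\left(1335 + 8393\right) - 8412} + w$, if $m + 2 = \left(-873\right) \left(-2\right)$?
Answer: $- \frac{247405}{658} \approx -376.0$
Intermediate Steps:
$m = 1744$ ($m = -2 - -1746 = -2 + 1746 = 1744$)
$w = -371$ ($w = 60 \left(-8\right) + 109 = -480 + 109 = -371$)
$\frac{-8318 + m}{\left(1335 + 8393\right) - 8412} + w = \frac{-8318 + 1744}{\left(1335 + 8393\right) - 8412} - 371 = - \frac{6574}{9728 - 8412} - 371 = - \frac{6574}{1316} - 371 = \left(-6574\right) \frac{1}{1316} - 371 = - \frac{3287}{658} - 371 = - \frac{247405}{658}$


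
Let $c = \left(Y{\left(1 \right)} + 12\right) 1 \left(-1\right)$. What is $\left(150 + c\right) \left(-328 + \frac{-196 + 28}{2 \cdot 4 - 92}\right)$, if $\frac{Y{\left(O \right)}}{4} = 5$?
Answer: $-38468$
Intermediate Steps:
$Y{\left(O \right)} = 20$ ($Y{\left(O \right)} = 4 \cdot 5 = 20$)
$c = -32$ ($c = \left(20 + 12\right) 1 \left(-1\right) = 32 \left(-1\right) = -32$)
$\left(150 + c\right) \left(-328 + \frac{-196 + 28}{2 \cdot 4 - 92}\right) = \left(150 - 32\right) \left(-328 + \frac{-196 + 28}{2 \cdot 4 - 92}\right) = 118 \left(-328 - \frac{168}{8 - 92}\right) = 118 \left(-328 - \frac{168}{-84}\right) = 118 \left(-328 - -2\right) = 118 \left(-328 + 2\right) = 118 \left(-326\right) = -38468$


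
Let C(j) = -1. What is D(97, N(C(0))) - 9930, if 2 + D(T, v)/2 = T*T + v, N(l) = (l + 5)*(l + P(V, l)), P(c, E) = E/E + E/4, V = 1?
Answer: 8882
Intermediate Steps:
P(c, E) = 1 + E/4 (P(c, E) = 1 + E*(1/4) = 1 + E/4)
N(l) = (1 + 5*l/4)*(5 + l) (N(l) = (l + 5)*(l + (1 + l/4)) = (5 + l)*(1 + 5*l/4) = (1 + 5*l/4)*(5 + l))
D(T, v) = -4 + 2*v + 2*T**2 (D(T, v) = -4 + 2*(T*T + v) = -4 + 2*(T**2 + v) = -4 + 2*(v + T**2) = -4 + (2*v + 2*T**2) = -4 + 2*v + 2*T**2)
D(97, N(C(0))) - 9930 = (-4 + 2*(5 + (5/4)*(-1)**2 + (29/4)*(-1)) + 2*97**2) - 9930 = (-4 + 2*(5 + (5/4)*1 - 29/4) + 2*9409) - 9930 = (-4 + 2*(5 + 5/4 - 29/4) + 18818) - 9930 = (-4 + 2*(-1) + 18818) - 9930 = (-4 - 2 + 18818) - 9930 = 18812 - 9930 = 8882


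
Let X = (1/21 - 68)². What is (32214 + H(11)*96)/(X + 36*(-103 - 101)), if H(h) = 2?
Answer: -14291046/1202375 ≈ -11.886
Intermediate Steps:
X = 2036329/441 (X = (1/21 - 68)² = (-1427/21)² = 2036329/441 ≈ 4617.5)
(32214 + H(11)*96)/(X + 36*(-103 - 101)) = (32214 + 2*96)/(2036329/441 + 36*(-103 - 101)) = (32214 + 192)/(2036329/441 + 36*(-204)) = 32406/(2036329/441 - 7344) = 32406/(-1202375/441) = 32406*(-441/1202375) = -14291046/1202375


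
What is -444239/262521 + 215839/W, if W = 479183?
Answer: -156209506618/125795600343 ≈ -1.2418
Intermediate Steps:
-444239/262521 + 215839/W = -444239/262521 + 215839/479183 = -156209506618/125795600343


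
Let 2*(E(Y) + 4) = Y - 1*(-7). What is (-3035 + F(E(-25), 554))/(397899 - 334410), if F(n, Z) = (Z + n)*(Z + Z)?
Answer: 596393/63489 ≈ 9.3936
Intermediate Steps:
E(Y) = -½ + Y/2 (E(Y) = -4 + (Y - 1*(-7))/2 = -4 + (Y + 7)/2 = -4 + (7 + Y)/2 = -4 + (7/2 + Y/2) = -½ + Y/2)
F(n, Z) = 2*Z*(Z + n) (F(n, Z) = (Z + n)*(2*Z) = 2*Z*(Z + n))
(-3035 + F(E(-25), 554))/(397899 - 334410) = (-3035 + 2*554*(554 + (-½ + (½)*(-25))))/(397899 - 334410) = (-3035 + 2*554*(554 + (-½ - 25/2)))/63489 = (-3035 + 2*554*(554 - 13))*(1/63489) = (-3035 + 2*554*541)*(1/63489) = (-3035 + 599428)*(1/63489) = 596393*(1/63489) = 596393/63489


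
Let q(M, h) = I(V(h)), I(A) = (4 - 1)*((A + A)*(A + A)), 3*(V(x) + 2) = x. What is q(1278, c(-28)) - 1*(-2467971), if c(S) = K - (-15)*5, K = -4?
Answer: 7420813/3 ≈ 2.4736e+6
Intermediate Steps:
V(x) = -2 + x/3
c(S) = 71 (c(S) = -4 - (-15)*5 = -4 - 3*(-25) = -4 + 75 = 71)
I(A) = 12*A**2 (I(A) = 3*((2*A)*(2*A)) = 3*(4*A**2) = 12*A**2)
q(M, h) = 12*(-2 + h/3)**2
q(1278, c(-28)) - 1*(-2467971) = 4*(-6 + 71)**2/3 - 1*(-2467971) = (4/3)*65**2 + 2467971 = (4/3)*4225 + 2467971 = 16900/3 + 2467971 = 7420813/3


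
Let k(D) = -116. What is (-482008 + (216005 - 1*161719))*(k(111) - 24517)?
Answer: 10536076026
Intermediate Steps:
(-482008 + (216005 - 1*161719))*(k(111) - 24517) = (-482008 + (216005 - 1*161719))*(-116 - 24517) = (-482008 + (216005 - 161719))*(-24633) = (-482008 + 54286)*(-24633) = -427722*(-24633) = 10536076026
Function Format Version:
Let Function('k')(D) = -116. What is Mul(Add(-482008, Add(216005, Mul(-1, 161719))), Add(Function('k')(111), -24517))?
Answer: 10536076026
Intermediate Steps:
Mul(Add(-482008, Add(216005, Mul(-1, 161719))), Add(Function('k')(111), -24517)) = Mul(Add(-482008, Add(216005, Mul(-1, 161719))), Add(-116, -24517)) = Mul(Add(-482008, Add(216005, -161719)), -24633) = Mul(Add(-482008, 54286), -24633) = Mul(-427722, -24633) = 10536076026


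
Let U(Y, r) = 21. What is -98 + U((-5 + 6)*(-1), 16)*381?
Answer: 7903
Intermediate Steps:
-98 + U((-5 + 6)*(-1), 16)*381 = -98 + 21*381 = -98 + 8001 = 7903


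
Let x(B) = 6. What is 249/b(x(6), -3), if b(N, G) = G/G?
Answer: 249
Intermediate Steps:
b(N, G) = 1
249/b(x(6), -3) = 249/1 = 249*1 = 249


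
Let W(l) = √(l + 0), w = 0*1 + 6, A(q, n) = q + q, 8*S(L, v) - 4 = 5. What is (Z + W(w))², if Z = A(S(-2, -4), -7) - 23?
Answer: 6985/16 - 83*√6/2 ≈ 334.91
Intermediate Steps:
S(L, v) = 9/8 (S(L, v) = ½ + (⅛)*5 = ½ + 5/8 = 9/8)
A(q, n) = 2*q
w = 6 (w = 0 + 6 = 6)
Z = -83/4 (Z = 2*(9/8) - 23 = 9/4 - 23 = -83/4 ≈ -20.750)
W(l) = √l
(Z + W(w))² = (-83/4 + √6)²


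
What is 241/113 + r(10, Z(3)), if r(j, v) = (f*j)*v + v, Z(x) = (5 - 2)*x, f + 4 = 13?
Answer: 92788/113 ≈ 821.13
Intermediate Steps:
f = 9 (f = -4 + 13 = 9)
Z(x) = 3*x
r(j, v) = v + 9*j*v (r(j, v) = (9*j)*v + v = 9*j*v + v = v + 9*j*v)
241/113 + r(10, Z(3)) = 241/113 + (3*3)*(1 + 9*10) = 241*(1/113) + 9*(1 + 90) = 241/113 + 9*91 = 241/113 + 819 = 92788/113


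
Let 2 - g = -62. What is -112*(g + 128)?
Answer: -21504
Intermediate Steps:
g = 64 (g = 2 - 1*(-62) = 2 + 62 = 64)
-112*(g + 128) = -112*(64 + 128) = -112*192 = -21504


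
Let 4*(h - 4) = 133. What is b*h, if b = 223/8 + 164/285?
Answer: 9665183/9120 ≈ 1059.8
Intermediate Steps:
h = 149/4 (h = 4 + (¼)*133 = 4 + 133/4 = 149/4 ≈ 37.250)
b = 64867/2280 (b = 223*(⅛) + 164*(1/285) = 223/8 + 164/285 = 64867/2280 ≈ 28.450)
b*h = (64867/2280)*(149/4) = 9665183/9120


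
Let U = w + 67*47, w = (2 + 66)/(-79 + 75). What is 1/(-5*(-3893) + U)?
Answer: 1/22597 ≈ 4.4254e-5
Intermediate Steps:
w = -17 (w = 68/(-4) = 68*(-¼) = -17)
U = 3132 (U = -17 + 67*47 = -17 + 3149 = 3132)
1/(-5*(-3893) + U) = 1/(-5*(-3893) + 3132) = 1/(19465 + 3132) = 1/22597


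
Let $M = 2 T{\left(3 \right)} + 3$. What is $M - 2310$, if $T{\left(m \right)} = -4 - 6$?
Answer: $-2327$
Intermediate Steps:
$T{\left(m \right)} = -10$ ($T{\left(m \right)} = -4 - 6 = -10$)
$M = -17$ ($M = 2 \left(-10\right) + 3 = -20 + 3 = -17$)
$M - 2310 = -17 - 2310 = -2327$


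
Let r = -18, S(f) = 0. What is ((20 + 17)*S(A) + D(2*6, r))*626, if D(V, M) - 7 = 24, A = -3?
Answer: 19406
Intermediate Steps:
D(V, M) = 31 (D(V, M) = 7 + 24 = 31)
((20 + 17)*S(A) + D(2*6, r))*626 = ((20 + 17)*0 + 31)*626 = (37*0 + 31)*626 = (0 + 31)*626 = 31*626 = 19406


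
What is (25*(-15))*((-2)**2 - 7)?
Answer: 1125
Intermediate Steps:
(25*(-15))*((-2)**2 - 7) = -375*(4 - 7) = -375*(-3) = 1125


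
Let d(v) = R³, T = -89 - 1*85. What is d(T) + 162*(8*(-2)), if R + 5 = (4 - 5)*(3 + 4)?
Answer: -4320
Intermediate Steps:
T = -174 (T = -89 - 85 = -174)
R = -12 (R = -5 + (4 - 5)*(3 + 4) = -5 - 1*7 = -5 - 7 = -12)
d(v) = -1728 (d(v) = (-12)³ = -1728)
d(T) + 162*(8*(-2)) = -1728 + 162*(8*(-2)) = -1728 + 162*(-16) = -1728 - 2592 = -4320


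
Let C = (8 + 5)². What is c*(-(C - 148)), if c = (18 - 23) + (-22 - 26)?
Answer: 1113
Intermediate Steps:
C = 169 (C = 13² = 169)
c = -53 (c = -5 - 48 = -53)
c*(-(C - 148)) = -(-53)*(169 - 148) = -(-53)*21 = -53*(-21) = 1113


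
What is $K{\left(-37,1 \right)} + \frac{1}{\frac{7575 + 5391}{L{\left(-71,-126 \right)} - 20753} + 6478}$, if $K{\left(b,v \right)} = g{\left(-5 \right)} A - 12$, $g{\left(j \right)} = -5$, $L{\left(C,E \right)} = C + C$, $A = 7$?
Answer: $- \frac{2120395591}{45114948} \approx -47.0$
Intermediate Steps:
$L{\left(C,E \right)} = 2 C$
$K{\left(b,v \right)} = -47$ ($K{\left(b,v \right)} = \left(-5\right) 7 - 12 = -35 - 12 = -47$)
$K{\left(-37,1 \right)} + \frac{1}{\frac{7575 + 5391}{L{\left(-71,-126 \right)} - 20753} + 6478} = -47 + \frac{1}{\frac{7575 + 5391}{2 \left(-71\right) - 20753} + 6478} = -47 + \frac{1}{\frac{12966}{-142 - 20753} + 6478} = -47 + \frac{1}{\frac{12966}{-20895} + 6478} = -47 + \frac{1}{12966 \left(- \frac{1}{20895}\right) + 6478} = -47 + \frac{1}{- \frac{4322}{6965} + 6478} = -47 + \frac{1}{\frac{45114948}{6965}} = -47 + \frac{6965}{45114948} = - \frac{2120395591}{45114948}$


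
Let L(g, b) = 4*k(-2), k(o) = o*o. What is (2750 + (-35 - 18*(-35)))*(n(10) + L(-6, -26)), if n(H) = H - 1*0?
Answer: 86970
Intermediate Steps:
k(o) = o²
L(g, b) = 16 (L(g, b) = 4*(-2)² = 4*4 = 16)
n(H) = H (n(H) = H + 0 = H)
(2750 + (-35 - 18*(-35)))*(n(10) + L(-6, -26)) = (2750 + (-35 - 18*(-35)))*(10 + 16) = (2750 + (-35 + 630))*26 = (2750 + 595)*26 = 3345*26 = 86970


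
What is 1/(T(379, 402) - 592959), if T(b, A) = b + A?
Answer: -1/592178 ≈ -1.6887e-6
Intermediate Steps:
T(b, A) = A + b
1/(T(379, 402) - 592959) = 1/((402 + 379) - 592959) = 1/(781 - 592959) = 1/(-592178) = -1/592178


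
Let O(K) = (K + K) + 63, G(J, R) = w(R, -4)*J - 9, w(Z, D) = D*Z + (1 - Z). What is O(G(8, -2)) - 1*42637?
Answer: -42416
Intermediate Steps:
w(Z, D) = 1 - Z + D*Z
G(J, R) = -9 + J*(1 - 5*R) (G(J, R) = (1 - R - 4*R)*J - 9 = (1 - 5*R)*J - 9 = J*(1 - 5*R) - 9 = -9 + J*(1 - 5*R))
O(K) = 63 + 2*K (O(K) = 2*K + 63 = 63 + 2*K)
O(G(8, -2)) - 1*42637 = (63 + 2*(-9 + 8 - 5*8*(-2))) - 1*42637 = (63 + 2*(-9 + 8 + 80)) - 42637 = (63 + 2*79) - 42637 = (63 + 158) - 42637 = 221 - 42637 = -42416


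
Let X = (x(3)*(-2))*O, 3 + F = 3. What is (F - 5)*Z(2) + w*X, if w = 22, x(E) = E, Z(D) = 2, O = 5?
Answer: -670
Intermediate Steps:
F = 0 (F = -3 + 3 = 0)
X = -30 (X = (3*(-2))*5 = -6*5 = -30)
(F - 5)*Z(2) + w*X = (0 - 5)*2 + 22*(-30) = -5*2 - 660 = -10 - 660 = -670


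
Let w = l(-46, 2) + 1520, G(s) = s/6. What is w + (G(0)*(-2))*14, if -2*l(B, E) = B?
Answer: 1543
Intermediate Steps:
l(B, E) = -B/2
G(s) = s/6 (G(s) = s*(1/6) = s/6)
w = 1543 (w = -1/2*(-46) + 1520 = 23 + 1520 = 1543)
w + (G(0)*(-2))*14 = 1543 + (((1/6)*0)*(-2))*14 = 1543 + (0*(-2))*14 = 1543 + 0*14 = 1543 + 0 = 1543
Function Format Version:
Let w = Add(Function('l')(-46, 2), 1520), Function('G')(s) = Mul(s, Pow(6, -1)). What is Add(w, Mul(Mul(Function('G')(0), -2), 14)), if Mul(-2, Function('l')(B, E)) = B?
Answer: 1543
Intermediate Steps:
Function('l')(B, E) = Mul(Rational(-1, 2), B)
Function('G')(s) = Mul(Rational(1, 6), s) (Function('G')(s) = Mul(s, Rational(1, 6)) = Mul(Rational(1, 6), s))
w = 1543 (w = Add(Mul(Rational(-1, 2), -46), 1520) = Add(23, 1520) = 1543)
Add(w, Mul(Mul(Function('G')(0), -2), 14)) = Add(1543, Mul(Mul(Mul(Rational(1, 6), 0), -2), 14)) = Add(1543, Mul(Mul(0, -2), 14)) = Add(1543, Mul(0, 14)) = Add(1543, 0) = 1543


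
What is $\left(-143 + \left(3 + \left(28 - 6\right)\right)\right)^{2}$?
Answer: $13924$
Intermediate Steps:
$\left(-143 + \left(3 + \left(28 - 6\right)\right)\right)^{2} = \left(-143 + \left(3 + 22\right)\right)^{2} = \left(-143 + 25\right)^{2} = \left(-118\right)^{2} = 13924$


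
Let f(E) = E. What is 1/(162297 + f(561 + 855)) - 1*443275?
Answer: -72569880074/163713 ≈ -4.4328e+5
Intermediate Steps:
1/(162297 + f(561 + 855)) - 1*443275 = 1/(162297 + (561 + 855)) - 1*443275 = 1/(162297 + 1416) - 443275 = 1/163713 - 443275 = -72569880074/163713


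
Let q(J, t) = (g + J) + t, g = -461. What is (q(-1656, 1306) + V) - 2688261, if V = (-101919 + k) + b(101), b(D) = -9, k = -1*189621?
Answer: -2980621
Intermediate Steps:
k = -189621
q(J, t) = -461 + J + t (q(J, t) = (-461 + J) + t = -461 + J + t)
V = -291549 (V = (-101919 - 189621) - 9 = -291540 - 9 = -291549)
(q(-1656, 1306) + V) - 2688261 = ((-461 - 1656 + 1306) - 291549) - 2688261 = (-811 - 291549) - 2688261 = -292360 - 2688261 = -2980621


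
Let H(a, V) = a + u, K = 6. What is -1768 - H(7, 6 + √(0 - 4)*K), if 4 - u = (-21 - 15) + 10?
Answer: -1805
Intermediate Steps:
u = 30 (u = 4 - ((-21 - 15) + 10) = 4 - (-36 + 10) = 4 - 1*(-26) = 4 + 26 = 30)
H(a, V) = 30 + a (H(a, V) = a + 30 = 30 + a)
-1768 - H(7, 6 + √(0 - 4)*K) = -1768 - (30 + 7) = -1768 - 1*37 = -1768 - 37 = -1805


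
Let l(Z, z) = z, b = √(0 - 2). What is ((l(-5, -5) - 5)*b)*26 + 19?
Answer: 19 - 260*I*√2 ≈ 19.0 - 367.7*I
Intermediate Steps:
b = I*√2 (b = √(-2) = I*√2 ≈ 1.4142*I)
((l(-5, -5) - 5)*b)*26 + 19 = ((-5 - 5)*(I*√2))*26 + 19 = -10*I*√2*26 + 19 = -260*I*√2 + 19 = 19 - 260*I*√2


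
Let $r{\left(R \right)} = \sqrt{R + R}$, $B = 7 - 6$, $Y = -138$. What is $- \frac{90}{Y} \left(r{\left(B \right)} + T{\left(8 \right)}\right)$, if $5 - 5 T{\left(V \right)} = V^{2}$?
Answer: $- \frac{177}{23} + \frac{15 \sqrt{2}}{23} \approx -6.7733$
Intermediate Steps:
$B = 1$ ($B = 7 - 6 = 1$)
$r{\left(R \right)} = \sqrt{2} \sqrt{R}$ ($r{\left(R \right)} = \sqrt{2 R} = \sqrt{2} \sqrt{R}$)
$T{\left(V \right)} = 1 - \frac{V^{2}}{5}$
$- \frac{90}{Y} \left(r{\left(B \right)} + T{\left(8 \right)}\right) = - \frac{90}{-138} \left(\sqrt{2} \sqrt{1} + \left(1 - \frac{8^{2}}{5}\right)\right) = \left(-90\right) \left(- \frac{1}{138}\right) \left(\sqrt{2} \cdot 1 + \left(1 - \frac{64}{5}\right)\right) = \frac{15 \left(\sqrt{2} + \left(1 - \frac{64}{5}\right)\right)}{23} = \frac{15 \left(\sqrt{2} - \frac{59}{5}\right)}{23} = \frac{15 \left(- \frac{59}{5} + \sqrt{2}\right)}{23} = - \frac{177}{23} + \frac{15 \sqrt{2}}{23}$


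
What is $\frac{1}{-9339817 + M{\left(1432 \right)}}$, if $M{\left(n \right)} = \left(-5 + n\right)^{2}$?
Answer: $- \frac{1}{7303488} \approx -1.3692 \cdot 10^{-7}$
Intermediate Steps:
$\frac{1}{-9339817 + M{\left(1432 \right)}} = \frac{1}{-9339817 + \left(-5 + 1432\right)^{2}} = \frac{1}{-9339817 + 1427^{2}} = \frac{1}{-9339817 + 2036329} = \frac{1}{-7303488} = - \frac{1}{7303488}$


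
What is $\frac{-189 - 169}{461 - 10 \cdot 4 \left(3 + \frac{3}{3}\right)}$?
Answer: $- \frac{358}{301} \approx -1.1894$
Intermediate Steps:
$\frac{-189 - 169}{461 - 10 \cdot 4 \left(3 + \frac{3}{3}\right)} = - \frac{358}{461 - 10 \cdot 4 \left(3 + 3 \cdot \frac{1}{3}\right)} = - \frac{358}{461 - 10 \cdot 4 \left(3 + 1\right)} = - \frac{358}{461 - 10 \cdot 4 \cdot 4} = - \frac{358}{461 - 160} = - \frac{358}{301}$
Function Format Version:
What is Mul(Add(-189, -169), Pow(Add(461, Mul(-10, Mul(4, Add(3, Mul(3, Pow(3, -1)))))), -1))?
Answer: Rational(-358, 301) ≈ -1.1894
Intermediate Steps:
Mul(Add(-189, -169), Pow(Add(461, Mul(-10, Mul(4, Add(3, Mul(3, Pow(3, -1)))))), -1)) = Mul(-358, Pow(Add(461, Mul(-10, Mul(4, Add(3, Mul(3, Rational(1, 3)))))), -1)) = Mul(-358, Pow(Add(461, Mul(-10, Mul(4, Add(3, 1)))), -1)) = Mul(-358, Pow(Add(461, Mul(-10, Mul(4, 4))), -1)) = Mul(-358, Pow(Add(461, Mul(-10, 16)), -1)) = Mul(-358, Pow(Add(461, -160), -1)) = Mul(-358, Pow(301, -1)) = Mul(-358, Rational(1, 301)) = Rational(-358, 301)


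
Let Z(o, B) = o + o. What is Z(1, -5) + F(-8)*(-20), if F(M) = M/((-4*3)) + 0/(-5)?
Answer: -34/3 ≈ -11.333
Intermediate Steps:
Z(o, B) = 2*o
F(M) = -M/12 (F(M) = M/(-12) + 0*(-⅕) = M*(-1/12) + 0 = -M/12 + 0 = -M/12)
Z(1, -5) + F(-8)*(-20) = 2*1 - 1/12*(-8)*(-20) = 2 + (⅔)*(-20) = 2 - 40/3 = -34/3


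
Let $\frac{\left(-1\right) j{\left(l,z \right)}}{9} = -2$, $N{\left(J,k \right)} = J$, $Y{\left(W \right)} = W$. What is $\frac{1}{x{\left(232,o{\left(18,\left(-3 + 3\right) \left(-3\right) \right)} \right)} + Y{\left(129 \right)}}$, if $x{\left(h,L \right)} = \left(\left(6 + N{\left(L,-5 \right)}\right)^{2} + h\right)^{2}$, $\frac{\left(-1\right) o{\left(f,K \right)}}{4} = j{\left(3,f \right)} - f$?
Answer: $\frac{1}{71953} \approx 1.3898 \cdot 10^{-5}$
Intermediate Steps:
$j{\left(l,z \right)} = 18$ ($j{\left(l,z \right)} = \left(-9\right) \left(-2\right) = 18$)
$o{\left(f,K \right)} = -72 + 4 f$ ($o{\left(f,K \right)} = - 4 \left(18 - f\right) = -72 + 4 f$)
$x{\left(h,L \right)} = \left(h + \left(6 + L\right)^{2}\right)^{2}$ ($x{\left(h,L \right)} = \left(\left(6 + L\right)^{2} + h\right)^{2} = \left(h + \left(6 + L\right)^{2}\right)^{2}$)
$\frac{1}{x{\left(232,o{\left(18,\left(-3 + 3\right) \left(-3\right) \right)} \right)} + Y{\left(129 \right)}} = \frac{1}{\left(232 + \left(6 + \left(-72 + 4 \cdot 18\right)\right)^{2}\right)^{2} + 129} = \frac{1}{\left(232 + \left(6 + \left(-72 + 72\right)\right)^{2}\right)^{2} + 129} = \frac{1}{\left(232 + \left(6 + 0\right)^{2}\right)^{2} + 129} = \frac{1}{\left(232 + 6^{2}\right)^{2} + 129} = \frac{1}{\left(232 + 36\right)^{2} + 129} = \frac{1}{268^{2} + 129} = \frac{1}{71824 + 129} = \frac{1}{71953}$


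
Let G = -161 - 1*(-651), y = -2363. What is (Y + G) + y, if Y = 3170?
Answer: 1297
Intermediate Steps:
G = 490 (G = -161 + 651 = 490)
(Y + G) + y = (3170 + 490) - 2363 = 3660 - 2363 = 1297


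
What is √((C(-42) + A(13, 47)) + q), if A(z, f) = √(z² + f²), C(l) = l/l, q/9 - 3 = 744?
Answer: √(6724 + √2378) ≈ 82.297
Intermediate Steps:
q = 6723 (q = 27 + 9*744 = 27 + 6696 = 6723)
C(l) = 1
A(z, f) = √(f² + z²)
√((C(-42) + A(13, 47)) + q) = √((1 + √(47² + 13²)) + 6723) = √((1 + √(2209 + 169)) + 6723) = √((1 + √2378) + 6723) = √(6724 + √2378)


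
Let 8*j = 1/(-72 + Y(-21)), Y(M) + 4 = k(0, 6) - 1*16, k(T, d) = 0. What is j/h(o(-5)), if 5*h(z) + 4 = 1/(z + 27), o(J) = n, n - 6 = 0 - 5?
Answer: 35/20424 ≈ 0.0017137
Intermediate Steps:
n = 1 (n = 6 + (0 - 5) = 6 - 5 = 1)
o(J) = 1
Y(M) = -20 (Y(M) = -4 + (0 - 1*16) = -4 + (0 - 16) = -4 - 16 = -20)
h(z) = -⅘ + 1/(5*(27 + z)) (h(z) = -⅘ + 1/(5*(z + 27)) = -⅘ + 1/(5*(27 + z)))
j = -1/736 (j = 1/(8*(-72 - 20)) = (⅛)/(-92) = (⅛)*(-1/92) = -1/736 ≈ -0.0013587)
j/h(o(-5)) = -5*(27 + 1)/(-107 - 4*1)/736 = -140/(-107 - 4)/736 = -1/(736*((⅕)*(1/28)*(-111))) = -1/(736*(-111/140)) = -1/736*(-140/111) = 35/20424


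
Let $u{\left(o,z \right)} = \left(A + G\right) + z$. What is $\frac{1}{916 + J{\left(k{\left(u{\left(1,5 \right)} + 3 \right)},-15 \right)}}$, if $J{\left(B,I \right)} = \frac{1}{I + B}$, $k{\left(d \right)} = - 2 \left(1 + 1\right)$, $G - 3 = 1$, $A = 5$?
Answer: $\frac{19}{17403} \approx 0.0010918$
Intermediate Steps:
$G = 4$ ($G = 3 + 1 = 4$)
$u{\left(o,z \right)} = 9 + z$ ($u{\left(o,z \right)} = \left(5 + 4\right) + z = 9 + z$)
$k{\left(d \right)} = -4$ ($k{\left(d \right)} = \left(-2\right) 2 = -4$)
$J{\left(B,I \right)} = \frac{1}{B + I}$
$\frac{1}{916 + J{\left(k{\left(u{\left(1,5 \right)} + 3 \right)},-15 \right)}} = \frac{1}{916 + \frac{1}{-4 - 15}} = \frac{1}{916 + \frac{1}{-19}} = \frac{1}{916 - \frac{1}{19}} = \frac{1}{\frac{17403}{19}} = \frac{19}{17403}$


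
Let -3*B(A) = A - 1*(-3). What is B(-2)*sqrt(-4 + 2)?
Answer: -I*sqrt(2)/3 ≈ -0.4714*I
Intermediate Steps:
B(A) = -1 - A/3 (B(A) = -(A - 1*(-3))/3 = -(A + 3)/3 = -(3 + A)/3 = -1 - A/3)
B(-2)*sqrt(-4 + 2) = (-1 - 1/3*(-2))*sqrt(-4 + 2) = (-1 + 2/3)*sqrt(-2) = -I*sqrt(2)/3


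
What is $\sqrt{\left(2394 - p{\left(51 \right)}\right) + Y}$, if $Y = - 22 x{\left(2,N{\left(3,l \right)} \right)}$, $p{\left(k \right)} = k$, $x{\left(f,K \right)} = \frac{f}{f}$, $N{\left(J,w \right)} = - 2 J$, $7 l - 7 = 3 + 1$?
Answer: $\sqrt{2321} \approx 48.177$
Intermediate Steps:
$l = \frac{11}{7}$ ($l = 1 + \frac{3 + 1}{7} = 1 + \frac{1}{7} \cdot 4 = 1 + \frac{4}{7} = \frac{11}{7} \approx 1.5714$)
$x{\left(f,K \right)} = 1$
$Y = -22$ ($Y = \left(-22\right) 1 = -22$)
$\sqrt{\left(2394 - p{\left(51 \right)}\right) + Y} = \sqrt{\left(2394 - 51\right) - 22} = \sqrt{2343 - 22} = \sqrt{2321}$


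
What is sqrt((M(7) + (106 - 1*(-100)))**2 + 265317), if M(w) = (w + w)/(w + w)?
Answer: sqrt(308166) ≈ 555.13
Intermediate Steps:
M(w) = 1 (M(w) = (2*w)/((2*w)) = (2*w)*(1/(2*w)) = 1)
sqrt((M(7) + (106 - 1*(-100)))**2 + 265317) = sqrt((1 + (106 - 1*(-100)))**2 + 265317) = sqrt((1 + (106 + 100))**2 + 265317) = sqrt((1 + 206)**2 + 265317) = sqrt(207**2 + 265317) = sqrt(42849 + 265317) = sqrt(308166)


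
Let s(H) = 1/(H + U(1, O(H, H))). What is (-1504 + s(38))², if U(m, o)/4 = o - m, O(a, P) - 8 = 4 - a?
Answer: 11084088961/4900 ≈ 2.2621e+6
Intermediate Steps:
O(a, P) = 12 - a (O(a, P) = 8 + (4 - a) = 12 - a)
U(m, o) = -4*m + 4*o (U(m, o) = 4*(o - m) = -4*m + 4*o)
s(H) = 1/(44 - 3*H) (s(H) = 1/(H + (-4*1 + 4*(12 - H))) = 1/(H + (-4 + (48 - 4*H))) = 1/(H + (44 - 4*H)) = 1/(44 - 3*H))
(-1504 + s(38))² = (-1504 - 1/(-44 + 3*38))² = (-1504 - 1/(-44 + 114))² = (-1504 - 1/70)² = (-105281/70)² = 11084088961/4900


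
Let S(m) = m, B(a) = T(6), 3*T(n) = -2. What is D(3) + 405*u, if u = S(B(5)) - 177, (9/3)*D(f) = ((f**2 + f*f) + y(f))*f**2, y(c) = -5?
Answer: -71916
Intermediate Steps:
T(n) = -2/3 (T(n) = (1/3)*(-2) = -2/3)
B(a) = -2/3
D(f) = f**2*(-5 + 2*f**2)/3 (D(f) = (((f**2 + f*f) - 5)*f**2)/3 = (((f**2 + f**2) - 5)*f**2)/3 = ((2*f**2 - 5)*f**2)/3 = ((-5 + 2*f**2)*f**2)/3 = (f**2*(-5 + 2*f**2))/3 = f**2*(-5 + 2*f**2)/3)
u = -533/3 (u = -2/3 - 177 = -533/3 ≈ -177.67)
D(3) + 405*u = (1/3)*3**2*(-5 + 2*3**2) + 405*(-533/3) = (1/3)*9*(-5 + 2*9) - 71955 = (1/3)*9*(-5 + 18) - 71955 = (1/3)*9*13 - 71955 = 39 - 71955 = -71916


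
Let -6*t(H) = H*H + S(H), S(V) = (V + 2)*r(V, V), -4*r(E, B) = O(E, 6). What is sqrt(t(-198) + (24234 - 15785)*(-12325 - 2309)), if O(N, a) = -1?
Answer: I*sqrt(4451370906)/6 ≈ 11120.0*I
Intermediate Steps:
r(E, B) = 1/4 (r(E, B) = -1/4*(-1) = 1/4)
S(V) = 1/2 + V/4 (S(V) = (V + 2)*(1/4) = (2 + V)*(1/4) = 1/2 + V/4)
t(H) = -1/12 - H**2/6 - H/24 (t(H) = -(H*H + (1/2 + H/4))/6 = -(H**2 + (1/2 + H/4))/6 = -(1/2 + H**2 + H/4)/6 = -1/12 - H**2/6 - H/24)
sqrt(t(-198) + (24234 - 15785)*(-12325 - 2309)) = sqrt((-1/12 - 1/6*(-198)**2 - 1/24*(-198)) + (24234 - 15785)*(-12325 - 2309)) = sqrt((-1/12 - 1/6*39204 + 33/4) + 8449*(-14634)) = sqrt((-1/12 - 6534 + 33/4) - 123642666) = sqrt(-39155/6 - 123642666) = sqrt(-741895151/6) = I*sqrt(4451370906)/6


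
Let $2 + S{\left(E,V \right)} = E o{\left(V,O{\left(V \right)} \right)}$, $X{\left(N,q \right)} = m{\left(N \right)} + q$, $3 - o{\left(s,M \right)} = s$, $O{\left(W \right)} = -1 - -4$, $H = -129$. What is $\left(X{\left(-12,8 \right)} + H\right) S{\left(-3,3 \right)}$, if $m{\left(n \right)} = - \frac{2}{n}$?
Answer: $\frac{725}{3} \approx 241.67$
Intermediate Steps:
$O{\left(W \right)} = 3$ ($O{\left(W \right)} = -1 + 4 = 3$)
$o{\left(s,M \right)} = 3 - s$
$X{\left(N,q \right)} = q - \frac{2}{N}$ ($X{\left(N,q \right)} = - \frac{2}{N} + q = q - \frac{2}{N}$)
$S{\left(E,V \right)} = -2 + E \left(3 - V\right)$
$\left(X{\left(-12,8 \right)} + H\right) S{\left(-3,3 \right)} = \left(\left(8 - \frac{2}{-12}\right) - 129\right) \left(-2 - - 3 \left(-3 + 3\right)\right) = \left(\left(8 - - \frac{1}{6}\right) - 129\right) \left(-2 - \left(-3\right) 0\right) = \left(\left(8 + \frac{1}{6}\right) - 129\right) \left(-2 + 0\right) = \left(\frac{49}{6} - 129\right) \left(-2\right) = \left(- \frac{725}{6}\right) \left(-2\right) = \frac{725}{3}$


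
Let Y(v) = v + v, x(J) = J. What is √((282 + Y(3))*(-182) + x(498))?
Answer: I*√51918 ≈ 227.86*I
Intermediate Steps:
Y(v) = 2*v
√((282 + Y(3))*(-182) + x(498)) = √((282 + 2*3)*(-182) + 498) = √((282 + 6)*(-182) + 498) = √(288*(-182) + 498) = √(-52416 + 498) = √(-51918) = I*√51918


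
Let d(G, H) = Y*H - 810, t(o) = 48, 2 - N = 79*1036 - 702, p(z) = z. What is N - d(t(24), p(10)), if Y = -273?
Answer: -77600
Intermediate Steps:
N = -81140 (N = 2 - (79*1036 - 702) = 2 - (81844 - 702) = 2 - 1*81142 = 2 - 81142 = -81140)
d(G, H) = -810 - 273*H (d(G, H) = -273*H - 810 = -810 - 273*H)
N - d(t(24), p(10)) = -81140 - (-810 - 273*10) = -81140 - (-810 - 2730) = -81140 - 1*(-3540) = -81140 + 3540 = -77600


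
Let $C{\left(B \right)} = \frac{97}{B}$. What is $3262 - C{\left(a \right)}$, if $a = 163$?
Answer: $\frac{531609}{163} \approx 3261.4$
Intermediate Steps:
$3262 - C{\left(a \right)} = 3262 - \frac{97}{163} = \frac{531609}{163}$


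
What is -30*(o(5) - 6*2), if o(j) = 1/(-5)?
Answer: 366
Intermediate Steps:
o(j) = -1/5
-30*(o(5) - 6*2) = -30*(-1/5 - 6*2) = -30*(-1/5 - 12) = -30*(-61/5) = 366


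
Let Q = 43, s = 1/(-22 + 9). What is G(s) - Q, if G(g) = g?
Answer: -560/13 ≈ -43.077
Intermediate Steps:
s = -1/13 (s = 1/(-13) = -1/13 ≈ -0.076923)
G(s) - Q = -1/13 - 1*43 = -1/13 - 43 = -560/13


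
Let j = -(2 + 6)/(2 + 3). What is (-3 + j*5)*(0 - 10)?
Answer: 110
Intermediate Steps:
j = -8/5 ≈ -1.6000
(-3 + j*5)*(0 - 10) = (-3 - 8/5*5)*(0 - 10) = (-3 - 8)*(-10) = -11*(-10) = 110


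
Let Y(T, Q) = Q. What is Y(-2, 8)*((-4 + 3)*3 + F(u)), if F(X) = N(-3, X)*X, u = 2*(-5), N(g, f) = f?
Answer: 776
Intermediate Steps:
u = -10
F(X) = X² (F(X) = X*X = X²)
Y(-2, 8)*((-4 + 3)*3 + F(u)) = 8*((-4 + 3)*3 + (-10)²) = 8*(-1*3 + 100) = 8*(-3 + 100) = 8*97 = 776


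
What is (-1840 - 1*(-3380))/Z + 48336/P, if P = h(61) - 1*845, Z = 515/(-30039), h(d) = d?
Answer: -453659751/5047 ≈ -89887.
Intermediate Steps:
Z = -515/30039 (Z = 515*(-1/30039) = -515/30039 ≈ -0.017144)
P = -784 (P = 61 - 1*845 = 61 - 845 = -784)
(-1840 - 1*(-3380))/Z + 48336/P = (-1840 - 1*(-3380))/(-515/30039) + 48336/(-784) = (-1840 + 3380)*(-30039/515) + 48336*(-1/784) = 1540*(-30039/515) - 3021/49 = -9252012/103 - 3021/49 = -453659751/5047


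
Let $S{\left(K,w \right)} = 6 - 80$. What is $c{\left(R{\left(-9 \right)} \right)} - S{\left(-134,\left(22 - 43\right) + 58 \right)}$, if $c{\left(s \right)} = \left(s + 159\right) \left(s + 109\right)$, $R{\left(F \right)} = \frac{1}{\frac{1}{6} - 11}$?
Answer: $\frac{73431641}{4225} \approx 17380.0$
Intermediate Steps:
$R{\left(F \right)} = - \frac{6}{65}$ ($R{\left(F \right)} = \frac{1}{\frac{1}{6} - 11} = \frac{1}{- \frac{65}{6}} = - \frac{6}{65}$)
$c{\left(s \right)} = \left(109 + s\right) \left(159 + s\right)$ ($c{\left(s \right)} = \left(159 + s\right) \left(109 + s\right) = \left(109 + s\right) \left(159 + s\right)$)
$S{\left(K,w \right)} = -74$ ($S{\left(K,w \right)} = 6 - 80 = -74$)
$c{\left(R{\left(-9 \right)} \right)} - S{\left(-134,\left(22 - 43\right) + 58 \right)} = \left(17331 + \left(- \frac{6}{65}\right)^{2} + 268 \left(- \frac{6}{65}\right)\right) - -74 = \left(17331 + \frac{36}{4225} - \frac{1608}{65}\right) + 74 = \frac{73118991}{4225} + 74 = \frac{73431641}{4225}$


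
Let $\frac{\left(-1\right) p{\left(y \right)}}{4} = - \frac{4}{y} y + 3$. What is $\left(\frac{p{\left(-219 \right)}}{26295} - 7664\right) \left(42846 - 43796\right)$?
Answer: $\frac{38289726440}{5259} \approx 7.2808 \cdot 10^{6}$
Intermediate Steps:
$p{\left(y \right)} = 4$ ($p{\left(y \right)} = - 4 \left(- \frac{4}{y} y + 3\right) = - 4 \left(-4 + 3\right) = \left(-4\right) \left(-1\right) = 4$)
$\left(\frac{p{\left(-219 \right)}}{26295} - 7664\right) \left(42846 - 43796\right) = \left(\frac{4}{26295} - 7664\right) \left(42846 - 43796\right) = \left(4 \cdot \frac{1}{26295} - 7664\right) \left(-950\right) = \left(\frac{4}{26295} - 7664\right) \left(-950\right) = \left(- \frac{201524876}{26295}\right) \left(-950\right) = \frac{38289726440}{5259}$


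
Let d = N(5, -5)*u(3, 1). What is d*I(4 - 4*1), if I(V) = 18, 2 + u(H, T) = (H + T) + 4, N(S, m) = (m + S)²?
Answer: 0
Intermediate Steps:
N(S, m) = (S + m)²
u(H, T) = 2 + H + T (u(H, T) = -2 + ((H + T) + 4) = -2 + (4 + H + T) = 2 + H + T)
d = 0 (d = (5 - 5)²*(2 + 3 + 1) = 0²*6 = 0*6 = 0)
d*I(4 - 4*1) = 0*18 = 0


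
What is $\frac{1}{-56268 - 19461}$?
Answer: $- \frac{1}{75729} \approx -1.3205 \cdot 10^{-5}$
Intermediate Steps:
$\frac{1}{-56268 - 19461} = \frac{1}{-75729} = - \frac{1}{75729}$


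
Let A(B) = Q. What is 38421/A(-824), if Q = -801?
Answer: -4269/89 ≈ -47.966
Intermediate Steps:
A(B) = -801
38421/A(-824) = 38421/(-801) = 38421*(-1/801) = -4269/89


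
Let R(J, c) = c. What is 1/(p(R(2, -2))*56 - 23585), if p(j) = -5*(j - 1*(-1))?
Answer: -1/23305 ≈ -4.2909e-5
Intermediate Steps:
p(j) = -5 - 5*j (p(j) = -5*(j + 1) = -5*(1 + j) = -5 - 5*j)
1/(p(R(2, -2))*56 - 23585) = 1/((-5 - 5*(-2))*56 - 23585) = 1/((-5 + 10)*56 - 23585) = 1/(5*56 - 23585) = 1/(280 - 23585) = 1/(-23305) = -1/23305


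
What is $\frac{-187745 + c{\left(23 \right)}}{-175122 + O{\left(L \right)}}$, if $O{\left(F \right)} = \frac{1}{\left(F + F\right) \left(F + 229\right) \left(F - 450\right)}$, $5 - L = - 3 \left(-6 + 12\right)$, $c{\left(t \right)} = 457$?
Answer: $\frac{927035145792}{866816073649} \approx 1.0695$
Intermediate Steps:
$L = 23$ ($L = 5 - - 3 \left(-6 + 12\right) = 5 - \left(-3\right) 6 = 5 - -18 = 5 + 18 = 23$)
$O{\left(F \right)} = \frac{1}{2 F \left(-450 + F\right) \left(229 + F\right)}$ ($O{\left(F \right)} = \frac{1}{2 F \left(229 + F\right) \left(-450 + F\right)} = \frac{\frac{1}{2} \frac{1}{F}}{\left(-450 + F\right) \left(229 + F\right)} = \frac{1}{2 F} \frac{1}{\left(-450 + F\right) \left(229 + F\right)} = \frac{1}{2 F \left(-450 + F\right) \left(229 + F\right)}$)
$\frac{-187745 + c{\left(23 \right)}}{-175122 + O{\left(L \right)}} = \frac{-187745 + 457}{-175122 + \frac{1}{2 \cdot 23 \left(-103050 + 23^{2} - 5083\right)}} = - \frac{187288}{-175122 + \frac{1}{2} \cdot \frac{1}{23} \frac{1}{-103050 + 529 - 5083}} = - \frac{187288}{-175122 + \frac{1}{2} \cdot \frac{1}{23} \frac{1}{-107604}} = - \frac{187288}{-175122 + \frac{1}{2} \cdot \frac{1}{23} \left(- \frac{1}{107604}\right)} = - \frac{187288}{-175122 - \frac{1}{4949784}} = - \frac{187288}{- \frac{866816073649}{4949784}} = \left(-187288\right) \left(- \frac{4949784}{866816073649}\right) = \frac{927035145792}{866816073649}$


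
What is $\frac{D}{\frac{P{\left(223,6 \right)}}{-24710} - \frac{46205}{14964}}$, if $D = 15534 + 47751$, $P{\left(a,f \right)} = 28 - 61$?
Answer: $- \frac{11700144722700}{570615869} \approx -20504.0$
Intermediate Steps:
$P{\left(a,f \right)} = -33$
$D = 63285$
$\frac{D}{\frac{P{\left(223,6 \right)}}{-24710} - \frac{46205}{14964}} = \frac{63285}{- \frac{33}{-24710} - \frac{46205}{14964}} = \frac{63285}{\left(-33\right) \left(- \frac{1}{24710}\right) - \frac{46205}{14964}} = \frac{63285}{\frac{33}{24710} - \frac{46205}{14964}} = \frac{63285}{- \frac{570615869}{184880220}} = 63285 \left(- \frac{184880220}{570615869}\right) = - \frac{11700144722700}{570615869}$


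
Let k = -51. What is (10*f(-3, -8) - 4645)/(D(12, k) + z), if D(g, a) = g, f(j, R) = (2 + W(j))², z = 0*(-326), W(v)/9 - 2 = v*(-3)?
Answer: 32455/4 ≈ 8113.8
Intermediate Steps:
W(v) = 18 - 27*v (W(v) = 18 + 9*(v*(-3)) = 18 + 9*(-3*v) = 18 - 27*v)
z = 0
f(j, R) = (20 - 27*j)² (f(j, R) = (2 + (18 - 27*j))² = (20 - 27*j)²)
(10*f(-3, -8) - 4645)/(D(12, k) + z) = (10*(-20 + 27*(-3))² - 4645)/(12 + 0) = (10*(-20 - 81)² - 4645)/12 = (10*(-101)² - 4645)*(1/12) = (10*10201 - 4645)*(1/12) = (102010 - 4645)*(1/12) = 97365*(1/12) = 32455/4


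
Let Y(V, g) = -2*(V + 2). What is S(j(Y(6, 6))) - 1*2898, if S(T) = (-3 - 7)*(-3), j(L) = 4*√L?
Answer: -2868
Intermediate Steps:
Y(V, g) = -4 - 2*V (Y(V, g) = -2*(2 + V) = -4 - 2*V)
S(T) = 30 (S(T) = -10*(-3) = 30)
S(j(Y(6, 6))) - 1*2898 = 30 - 1*2898 = 30 - 2898 = -2868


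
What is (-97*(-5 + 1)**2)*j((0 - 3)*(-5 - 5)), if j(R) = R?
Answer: -46560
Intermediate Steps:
(-97*(-5 + 1)**2)*j((0 - 3)*(-5 - 5)) = (-97*(-5 + 1)**2)*((0 - 3)*(-5 - 5)) = (-97*(-4)**2)*(-3*(-10)) = -97*16*30 = -1552*30 = -46560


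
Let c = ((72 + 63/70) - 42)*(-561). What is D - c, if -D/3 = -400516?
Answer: 12188829/10 ≈ 1.2189e+6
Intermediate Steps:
D = 1201548 (D = -3*(-400516) = 1201548)
c = -173349/10 (c = ((72 + 63*(1/70)) - 42)*(-561) = ((72 + 9/10) - 42)*(-561) = (729/10 - 42)*(-561) = (309/10)*(-561) = -173349/10 ≈ -17335.)
D - c = 1201548 - 1*(-173349/10) = 1201548 + 173349/10 = 12188829/10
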